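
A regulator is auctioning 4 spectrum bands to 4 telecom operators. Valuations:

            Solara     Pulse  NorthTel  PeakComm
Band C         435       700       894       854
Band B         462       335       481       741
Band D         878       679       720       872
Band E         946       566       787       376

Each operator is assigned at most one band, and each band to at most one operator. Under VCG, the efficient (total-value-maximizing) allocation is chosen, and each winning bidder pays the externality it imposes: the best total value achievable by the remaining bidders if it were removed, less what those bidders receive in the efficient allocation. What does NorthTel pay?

Efficient allocation: Solara→Band E ($946M), Pulse→Band D ($679M), NorthTel→Band C ($894M), PeakComm→Band B ($741M); total welfare W = $3260M.
NorthTel receives Band C at value $894M, so the others get W − 894 = $2366M.
Without NorthTel: best allocation of the remaining 3 bidders over all 4 bands is Solara→Band E ($946M), Pulse→Band C ($700M), PeakComm→Band D ($872M), total $2518M.
VCG payment = (others' best without NorthTel) − (others' welfare with NorthTel) = 2518 − 2366 = $152M.

NorthTel pays $152M.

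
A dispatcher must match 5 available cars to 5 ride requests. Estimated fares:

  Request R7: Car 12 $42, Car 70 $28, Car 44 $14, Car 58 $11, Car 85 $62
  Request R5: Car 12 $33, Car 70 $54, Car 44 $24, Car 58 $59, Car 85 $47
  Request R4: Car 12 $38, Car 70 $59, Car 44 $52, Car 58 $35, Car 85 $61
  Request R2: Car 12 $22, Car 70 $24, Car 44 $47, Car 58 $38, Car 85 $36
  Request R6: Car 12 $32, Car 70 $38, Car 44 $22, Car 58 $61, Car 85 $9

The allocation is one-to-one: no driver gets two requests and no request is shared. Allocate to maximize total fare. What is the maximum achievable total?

Max total: $265

Optimal: Car 12→Request R7 ($42), Car 70→Request R5 ($54), Car 44→Request R2 ($47), Car 58→Request R6 ($61), Car 85→Request R4 ($61) — total 42+54+47+61+61 = $265.
Max-entry greedy (repeatedly take the single best remaining cell) gives $262, worse by 3.
Next-best assignment: Car 12→Request R5, Car 70→Request R4, Car 44→Request R2, Car 58→Request R6, Car 85→Request R7 = $262.
Swapping Car 58↔Car 44 (Car 58→Request R2 $38, Car 44→Request R6 $22) loses 48.
Checked against all permutations: $265 is optimal.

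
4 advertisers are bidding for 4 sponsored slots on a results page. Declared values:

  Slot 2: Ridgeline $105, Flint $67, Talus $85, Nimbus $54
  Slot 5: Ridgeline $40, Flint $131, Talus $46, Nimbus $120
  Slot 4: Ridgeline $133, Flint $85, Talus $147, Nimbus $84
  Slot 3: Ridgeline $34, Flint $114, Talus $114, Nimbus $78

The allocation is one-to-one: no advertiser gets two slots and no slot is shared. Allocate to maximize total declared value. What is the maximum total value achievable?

Max total: $486

Optimal: Ridgeline→Slot 2 ($105), Flint→Slot 3 ($114), Talus→Slot 4 ($147), Nimbus→Slot 5 ($120) — total 105+114+147+120 = $486.
Row-greedy (each advertiser in turn takes its best remaining slot) gives $432, worse by 54.
Next-best assignment: Ridgeline→Slot 2, Flint→Slot 5, Talus→Slot 4, Nimbus→Slot 3 = $461.
Every other assignment is strictly worse.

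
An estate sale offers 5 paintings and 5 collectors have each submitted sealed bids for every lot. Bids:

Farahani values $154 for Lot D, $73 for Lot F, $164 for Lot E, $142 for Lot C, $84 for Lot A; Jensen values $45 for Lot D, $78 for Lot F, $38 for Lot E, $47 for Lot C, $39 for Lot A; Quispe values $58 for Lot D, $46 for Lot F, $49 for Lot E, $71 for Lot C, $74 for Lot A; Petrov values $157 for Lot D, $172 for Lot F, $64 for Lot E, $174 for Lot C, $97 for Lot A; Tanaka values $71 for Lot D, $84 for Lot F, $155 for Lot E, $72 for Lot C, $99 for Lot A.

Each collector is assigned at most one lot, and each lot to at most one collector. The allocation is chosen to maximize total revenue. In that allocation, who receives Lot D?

Optimal: Farahani→Lot D ($154), Jensen→Lot F ($78), Quispe→Lot A ($74), Petrov→Lot C ($174), Tanaka→Lot E ($155) — total 154+78+74+174+155 = $635.
Max-entry greedy (repeatedly take the single best remaining cell) gives $573, worse by 62.
Next-best assignment: Farahani→Lot C, Jensen→Lot F, Quispe→Lot A, Petrov→Lot D, Tanaka→Lot E = $606.
Swapping Tanaka↔Farahani (Tanaka→Lot D $71, Farahani→Lot E $164) loses 74.
Farahani's own top lot is Lot E ($164), but forcing Farahani→Lot E and reassigning the rest optimally gives only $573 — worse by 62.

Farahani receives Lot D.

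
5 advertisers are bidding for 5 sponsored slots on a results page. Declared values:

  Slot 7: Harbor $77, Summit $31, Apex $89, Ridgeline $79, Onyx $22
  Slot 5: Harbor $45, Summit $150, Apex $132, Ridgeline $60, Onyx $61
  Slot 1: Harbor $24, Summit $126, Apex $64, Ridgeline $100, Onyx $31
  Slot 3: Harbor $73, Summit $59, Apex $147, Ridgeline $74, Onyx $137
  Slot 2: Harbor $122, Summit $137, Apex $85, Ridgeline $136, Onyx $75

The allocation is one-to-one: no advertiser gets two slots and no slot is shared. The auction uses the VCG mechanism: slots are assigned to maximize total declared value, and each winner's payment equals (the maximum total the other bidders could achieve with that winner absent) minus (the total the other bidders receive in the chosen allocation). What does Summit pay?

Summit pays $9.

Efficient allocation: Harbor→Slot 7 ($77), Summit→Slot 1 ($126), Apex→Slot 5 ($132), Ridgeline→Slot 2 ($136), Onyx→Slot 3 ($137); total welfare W = $608.
Summit receives Slot 1 at value $126, so the others get W − 126 = $482.
Without Summit: best allocation of the remaining 4 bidders over all 5 slots is Harbor→Slot 2 ($122), Apex→Slot 5 ($132), Ridgeline→Slot 1 ($100), Onyx→Slot 3 ($137), total $491.
VCG payment = (others' best without Summit) − (others' welfare with Summit) = 491 − 482 = $9.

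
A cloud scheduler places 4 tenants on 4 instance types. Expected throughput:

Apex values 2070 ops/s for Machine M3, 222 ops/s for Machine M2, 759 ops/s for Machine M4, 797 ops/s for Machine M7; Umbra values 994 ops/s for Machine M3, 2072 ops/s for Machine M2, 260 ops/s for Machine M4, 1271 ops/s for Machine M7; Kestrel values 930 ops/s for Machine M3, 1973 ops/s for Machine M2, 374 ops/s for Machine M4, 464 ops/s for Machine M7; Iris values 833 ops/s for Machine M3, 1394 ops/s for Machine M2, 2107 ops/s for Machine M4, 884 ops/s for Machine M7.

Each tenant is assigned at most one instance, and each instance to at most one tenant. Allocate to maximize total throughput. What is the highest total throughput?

Max total: 7421 ops/s

Optimal: Apex→Machine M3 (2070 ops/s), Umbra→Machine M7 (1271 ops/s), Kestrel→Machine M2 (1973 ops/s), Iris→Machine M4 (2107 ops/s) — total 2070+1271+1973+2107 = 7421 ops/s.
Row-greedy (each tenant in turn takes its best remaining instance) gives 6713 ops/s, worse by 708.
Next-best assignment: Apex→Machine M3, Umbra→Machine M2, Kestrel→Machine M7, Iris→Machine M4 = 6713 ops/s.
Every other assignment is strictly worse.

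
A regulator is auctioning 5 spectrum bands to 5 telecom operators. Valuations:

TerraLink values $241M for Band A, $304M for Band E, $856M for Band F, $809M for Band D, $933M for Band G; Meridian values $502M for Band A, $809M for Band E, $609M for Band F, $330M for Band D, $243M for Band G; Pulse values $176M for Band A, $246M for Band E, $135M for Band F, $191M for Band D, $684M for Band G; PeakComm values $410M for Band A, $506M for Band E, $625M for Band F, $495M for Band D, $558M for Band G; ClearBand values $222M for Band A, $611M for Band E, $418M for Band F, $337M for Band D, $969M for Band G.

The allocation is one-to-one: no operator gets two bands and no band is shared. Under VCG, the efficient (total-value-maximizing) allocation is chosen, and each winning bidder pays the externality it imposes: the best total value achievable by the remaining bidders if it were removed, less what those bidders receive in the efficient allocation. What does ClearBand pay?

Efficient allocation: TerraLink→Band D ($809M), Meridian→Band E ($809M), Pulse→Band A ($176M), PeakComm→Band F ($625M), ClearBand→Band G ($969M); total welfare W = $3388M.
ClearBand receives Band G at value $969M, so the others get W − 969 = $2419M.
Without ClearBand: best allocation of the remaining 4 bidders over all 5 bands is TerraLink→Band D ($809M), Meridian→Band E ($809M), Pulse→Band G ($684M), PeakComm→Band F ($625M), total $2927M.
VCG payment = (others' best without ClearBand) − (others' welfare with ClearBand) = 2927 − 2419 = $508M.

ClearBand pays $508M.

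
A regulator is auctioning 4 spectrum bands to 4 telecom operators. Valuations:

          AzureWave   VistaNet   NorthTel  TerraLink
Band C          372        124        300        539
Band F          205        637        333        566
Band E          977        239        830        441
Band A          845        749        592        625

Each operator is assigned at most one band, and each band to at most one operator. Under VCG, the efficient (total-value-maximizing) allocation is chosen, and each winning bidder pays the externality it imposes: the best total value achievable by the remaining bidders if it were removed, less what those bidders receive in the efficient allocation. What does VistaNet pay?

VistaNet pays $27M.

Efficient allocation: AzureWave→Band A ($845M), VistaNet→Band F ($637M), NorthTel→Band E ($830M), TerraLink→Band C ($539M); total welfare W = $2851M.
VistaNet receives Band F at value $637M, so the others get W − 637 = $2214M.
Without VistaNet: best allocation of the remaining 3 bidders over all 4 bands is AzureWave→Band A ($845M), NorthTel→Band E ($830M), TerraLink→Band F ($566M), total $2241M.
VCG payment = (others' best without VistaNet) − (others' welfare with VistaNet) = 2241 − 2214 = $27M.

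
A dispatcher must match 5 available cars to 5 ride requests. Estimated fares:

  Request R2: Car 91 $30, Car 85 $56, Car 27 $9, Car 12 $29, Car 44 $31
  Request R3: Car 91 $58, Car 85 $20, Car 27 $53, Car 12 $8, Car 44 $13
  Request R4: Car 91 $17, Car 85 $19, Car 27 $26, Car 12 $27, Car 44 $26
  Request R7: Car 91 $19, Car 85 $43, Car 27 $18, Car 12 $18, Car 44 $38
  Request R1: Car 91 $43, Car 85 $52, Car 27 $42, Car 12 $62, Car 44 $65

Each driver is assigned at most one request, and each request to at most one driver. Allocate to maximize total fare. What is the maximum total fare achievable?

Optimal: Car 91→Request R3 ($58), Car 85→Request R2 ($56), Car 27→Request R4 ($26), Car 12→Request R1 ($62), Car 44→Request R7 ($38) — total 58+56+26+62+38 = $240.
Row-greedy (each driver in turn takes its best remaining request) gives $221, worse by 19.

Max total: $240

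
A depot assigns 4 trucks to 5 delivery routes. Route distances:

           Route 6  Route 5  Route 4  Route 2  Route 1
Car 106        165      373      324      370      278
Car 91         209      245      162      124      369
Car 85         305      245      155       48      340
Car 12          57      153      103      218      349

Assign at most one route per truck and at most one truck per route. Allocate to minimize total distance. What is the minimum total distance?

Treat this as an assignment problem: match each truck to one route.
Optimal: Car 106→Route 6 (165 km), Car 91→Route 4 (162 km), Car 85→Route 2 (48 km), Car 12→Route 5 (153 km) — total 165+162+48+153 = 528 km.

Minimum total: 528 km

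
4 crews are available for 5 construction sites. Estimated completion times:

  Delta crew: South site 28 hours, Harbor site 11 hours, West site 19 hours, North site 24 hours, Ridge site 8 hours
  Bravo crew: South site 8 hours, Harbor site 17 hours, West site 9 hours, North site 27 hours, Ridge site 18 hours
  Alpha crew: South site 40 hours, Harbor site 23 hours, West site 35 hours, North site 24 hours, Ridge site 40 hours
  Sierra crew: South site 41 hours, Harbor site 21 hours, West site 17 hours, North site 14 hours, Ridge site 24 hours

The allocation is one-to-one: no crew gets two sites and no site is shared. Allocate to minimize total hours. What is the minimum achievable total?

Minimum total: 53 hours

Treat this as an assignment problem: match each crew to one site.
Optimal: Delta crew→Ridge site (8 hours), Bravo crew→South site (8 hours), Alpha crew→Harbor site (23 hours), Sierra crew→North site (14 hours) — total 8+8+23+14 = 53 hours.
Column-greedy (each site in turn goes to its cheapest remaining crew) gives 60 hours, worse by 7.
Next-best assignment: Delta crew→Ridge site, Bravo crew→West site, Alpha crew→Harbor site, Sierra crew→North site = 54 hours.
Swapping Alpha crew↔Delta crew (Alpha crew→Ridge site 40 hours, Delta crew→Harbor site 11 hours) adds 20.
Every other assignment is strictly worse.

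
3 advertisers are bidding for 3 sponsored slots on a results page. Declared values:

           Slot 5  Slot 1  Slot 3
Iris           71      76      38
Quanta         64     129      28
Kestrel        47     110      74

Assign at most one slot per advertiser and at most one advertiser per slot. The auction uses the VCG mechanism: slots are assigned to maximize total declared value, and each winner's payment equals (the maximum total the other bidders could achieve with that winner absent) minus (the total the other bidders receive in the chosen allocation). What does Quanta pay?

Efficient allocation: Iris→Slot 5 ($71), Quanta→Slot 1 ($129), Kestrel→Slot 3 ($74); total welfare W = $274.
Quanta receives Slot 1 at value $129, so the others get W − 129 = $145.
Without Quanta: best allocation of the remaining 2 bidders over all 3 slots is Iris→Slot 5 ($71), Kestrel→Slot 1 ($110), total $181.
VCG payment = (others' best without Quanta) − (others' welfare with Quanta) = 181 − 145 = $36.

Quanta pays $36.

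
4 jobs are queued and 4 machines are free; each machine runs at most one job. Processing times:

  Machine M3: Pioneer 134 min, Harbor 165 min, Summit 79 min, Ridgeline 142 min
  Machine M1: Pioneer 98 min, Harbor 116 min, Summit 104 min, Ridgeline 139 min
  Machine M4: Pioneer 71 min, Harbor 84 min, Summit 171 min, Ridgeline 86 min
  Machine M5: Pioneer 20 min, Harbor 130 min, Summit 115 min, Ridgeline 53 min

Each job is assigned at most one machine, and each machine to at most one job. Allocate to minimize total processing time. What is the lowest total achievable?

This is the linear assignment problem.
Optimal: Pioneer→Machine M5 (20 min), Harbor→Machine M1 (116 min), Summit→Machine M3 (79 min), Ridgeline→Machine M4 (86 min) — total 20+116+79+86 = 301 min.
Row-greedy (each job in turn takes its cheapest remaining machine) gives 322 min, worse by 21.
Next-best assignment: Pioneer→Machine M1, Harbor→Machine M4, Summit→Machine M3, Ridgeline→Machine M5 = 314 min.
Checked against all permutations: 301 min is optimal.

Min total: 301 min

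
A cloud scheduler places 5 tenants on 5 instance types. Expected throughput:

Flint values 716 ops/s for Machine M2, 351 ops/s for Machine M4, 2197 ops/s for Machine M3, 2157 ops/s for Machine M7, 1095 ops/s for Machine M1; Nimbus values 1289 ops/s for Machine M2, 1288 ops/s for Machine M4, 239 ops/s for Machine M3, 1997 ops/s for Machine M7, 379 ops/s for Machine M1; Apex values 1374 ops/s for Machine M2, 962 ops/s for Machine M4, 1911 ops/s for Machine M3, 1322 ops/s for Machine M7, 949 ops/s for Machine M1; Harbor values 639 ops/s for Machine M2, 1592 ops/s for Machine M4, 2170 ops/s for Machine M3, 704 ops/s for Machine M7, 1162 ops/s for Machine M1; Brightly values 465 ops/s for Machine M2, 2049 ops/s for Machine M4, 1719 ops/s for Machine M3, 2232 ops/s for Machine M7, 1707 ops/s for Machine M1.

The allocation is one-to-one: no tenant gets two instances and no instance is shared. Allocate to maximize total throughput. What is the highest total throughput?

Treat this as an assignment problem: match each tenant to one instance.
Optimal: Flint→Machine M3 (2197 ops/s), Nimbus→Machine M7 (1997 ops/s), Apex→Machine M2 (1374 ops/s), Harbor→Machine M4 (1592 ops/s), Brightly→Machine M1 (1707 ops/s) — total 2197+1997+1374+1592+1707 = 8867 ops/s.
Max-entry greedy (repeatedly take the single best remaining cell) gives 7774 ops/s, worse by 1093.

Max total: 8867 ops/s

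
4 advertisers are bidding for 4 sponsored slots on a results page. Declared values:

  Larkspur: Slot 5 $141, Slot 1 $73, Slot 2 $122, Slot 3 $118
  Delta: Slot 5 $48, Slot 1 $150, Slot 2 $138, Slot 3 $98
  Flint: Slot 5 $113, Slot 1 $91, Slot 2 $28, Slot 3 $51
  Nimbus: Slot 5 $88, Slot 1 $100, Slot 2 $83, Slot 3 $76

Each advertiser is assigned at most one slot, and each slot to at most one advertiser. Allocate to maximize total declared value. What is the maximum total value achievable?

Max total: $469

Optimal: Larkspur→Slot 3 ($118), Delta→Slot 2 ($138), Flint→Slot 5 ($113), Nimbus→Slot 1 ($100) — total 118+138+113+100 = $469.
Next-best assignment: Larkspur→Slot 3, Delta→Slot 1, Flint→Slot 5, Nimbus→Slot 2 = $464.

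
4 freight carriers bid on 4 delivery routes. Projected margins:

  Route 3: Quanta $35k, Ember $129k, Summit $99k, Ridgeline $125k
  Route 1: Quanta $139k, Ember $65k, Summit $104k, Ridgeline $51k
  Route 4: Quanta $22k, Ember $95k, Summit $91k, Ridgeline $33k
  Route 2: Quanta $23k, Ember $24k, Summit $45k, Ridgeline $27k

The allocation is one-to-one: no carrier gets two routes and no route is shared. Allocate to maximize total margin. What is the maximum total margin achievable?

Optimal: Quanta→Route 1 ($139k), Ember→Route 4 ($95k), Summit→Route 2 ($45k), Ridgeline→Route 3 ($125k) — total 139+95+45+125 = $404k.
Row-greedy (each carrier in turn takes its best remaining route) gives $386k, worse by 18.

Max total: $404k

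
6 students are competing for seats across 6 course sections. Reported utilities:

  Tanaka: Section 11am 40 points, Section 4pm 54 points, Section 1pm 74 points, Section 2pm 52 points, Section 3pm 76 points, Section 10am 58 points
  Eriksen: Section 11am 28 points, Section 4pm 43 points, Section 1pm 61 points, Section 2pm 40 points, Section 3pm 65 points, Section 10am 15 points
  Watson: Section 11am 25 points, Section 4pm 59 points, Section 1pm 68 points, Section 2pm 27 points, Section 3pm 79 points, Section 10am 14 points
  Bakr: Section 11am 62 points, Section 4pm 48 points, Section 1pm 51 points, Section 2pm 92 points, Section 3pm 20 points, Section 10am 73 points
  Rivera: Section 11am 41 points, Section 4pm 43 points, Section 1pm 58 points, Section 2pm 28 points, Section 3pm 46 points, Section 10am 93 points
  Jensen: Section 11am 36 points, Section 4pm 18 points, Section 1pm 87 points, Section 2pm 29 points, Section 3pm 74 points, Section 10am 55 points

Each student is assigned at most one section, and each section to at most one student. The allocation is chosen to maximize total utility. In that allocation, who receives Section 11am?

Tanaka receives Section 11am.

Optimal: Tanaka→Section 11am (40 points), Eriksen→Section 3pm (65 points), Watson→Section 4pm (59 points), Bakr→Section 2pm (92 points), Rivera→Section 10am (93 points), Jensen→Section 1pm (87 points) — total 40+65+59+92+93+87 = 436 points.
Column-greedy (each section in turn goes to its best remaining student) gives 418 points, worse by 18.
Next-best assignment: Tanaka→Section 3pm, Eriksen→Section 11am, Watson→Section 4pm, Bakr→Section 2pm, Rivera→Section 10am, Jensen→Section 1pm = 435 points.
Tanaka's own top section is Section 3pm (76 points), but forcing Tanaka→Section 3pm and reassigning the rest optimally gives only 435 points — worse by 1.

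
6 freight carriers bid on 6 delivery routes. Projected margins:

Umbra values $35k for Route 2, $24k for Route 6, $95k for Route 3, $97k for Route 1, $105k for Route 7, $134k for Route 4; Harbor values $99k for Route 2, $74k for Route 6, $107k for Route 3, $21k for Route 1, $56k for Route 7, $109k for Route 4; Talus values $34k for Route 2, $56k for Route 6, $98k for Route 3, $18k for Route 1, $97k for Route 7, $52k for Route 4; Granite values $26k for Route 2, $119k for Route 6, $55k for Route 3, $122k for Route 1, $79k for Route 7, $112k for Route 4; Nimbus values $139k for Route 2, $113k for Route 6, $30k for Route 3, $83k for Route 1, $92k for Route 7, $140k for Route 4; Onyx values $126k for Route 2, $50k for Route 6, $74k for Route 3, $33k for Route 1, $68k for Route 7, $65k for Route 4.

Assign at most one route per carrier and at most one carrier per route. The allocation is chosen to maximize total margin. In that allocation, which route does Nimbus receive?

Optimal: Umbra→Route 4 ($134k), Harbor→Route 3 ($107k), Talus→Route 7 ($97k), Granite→Route 1 ($122k), Nimbus→Route 6 ($113k), Onyx→Route 2 ($126k) — total 134+107+97+122+113+126 = $699k.
No other one-to-one assignment exceeds $699k.
Nimbus's own top route is Route 4 ($140k), but forcing Nimbus→Route 4 and reassigning the rest optimally gives only $686k — worse by 13.

Nimbus receives Route 6.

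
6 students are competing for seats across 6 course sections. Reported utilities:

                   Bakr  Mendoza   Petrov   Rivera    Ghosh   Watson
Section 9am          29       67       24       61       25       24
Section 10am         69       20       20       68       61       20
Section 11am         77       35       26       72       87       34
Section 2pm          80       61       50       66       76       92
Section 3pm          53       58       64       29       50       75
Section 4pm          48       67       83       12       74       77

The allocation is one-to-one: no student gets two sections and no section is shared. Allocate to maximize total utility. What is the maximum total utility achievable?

Maximum total: 460 points

Optimal: Bakr→Section 2pm (80 points), Mendoza→Section 9am (67 points), Petrov→Section 4pm (83 points), Rivera→Section 10am (68 points), Ghosh→Section 11am (87 points), Watson→Section 3pm (75 points) — total 80+67+83+68+87+75 = 460 points.
Column-greedy (each section in turn goes to its best remaining student) gives 391 points, worse by 69.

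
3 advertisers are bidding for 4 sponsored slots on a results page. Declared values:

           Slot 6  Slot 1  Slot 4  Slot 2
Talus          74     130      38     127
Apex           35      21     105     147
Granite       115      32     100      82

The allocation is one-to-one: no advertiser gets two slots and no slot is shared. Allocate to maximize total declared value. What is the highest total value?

Treat this as an assignment problem: match each advertiser to one slot.
Optimal: Talus→Slot 1 ($130), Apex→Slot 2 ($147), Granite→Slot 6 ($115) — total 130+147+115 = $392.
Column-greedy (each slot in turn goes to its best remaining advertiser) gives $350, worse by 42.

Max total: $392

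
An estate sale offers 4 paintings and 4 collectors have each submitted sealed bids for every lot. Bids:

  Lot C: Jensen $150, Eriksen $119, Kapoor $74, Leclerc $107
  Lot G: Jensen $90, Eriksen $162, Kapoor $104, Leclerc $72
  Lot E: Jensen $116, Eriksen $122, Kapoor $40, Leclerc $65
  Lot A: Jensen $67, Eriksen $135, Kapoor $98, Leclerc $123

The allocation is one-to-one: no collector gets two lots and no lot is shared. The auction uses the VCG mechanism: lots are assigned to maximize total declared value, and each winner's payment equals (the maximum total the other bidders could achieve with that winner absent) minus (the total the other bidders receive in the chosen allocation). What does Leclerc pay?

Efficient allocation: Jensen→Lot C ($150), Eriksen→Lot E ($122), Kapoor→Lot G ($104), Leclerc→Lot A ($123); total welfare W = $499.
Leclerc receives Lot A at value $123, so the others get W − 123 = $376.
Without Leclerc: best allocation of the remaining 3 bidders over all 4 lots is Jensen→Lot C ($150), Eriksen→Lot G ($162), Kapoor→Lot A ($98), total $410.
VCG payment = (others' best without Leclerc) − (others' welfare with Leclerc) = 410 − 376 = $34.

Leclerc pays $34.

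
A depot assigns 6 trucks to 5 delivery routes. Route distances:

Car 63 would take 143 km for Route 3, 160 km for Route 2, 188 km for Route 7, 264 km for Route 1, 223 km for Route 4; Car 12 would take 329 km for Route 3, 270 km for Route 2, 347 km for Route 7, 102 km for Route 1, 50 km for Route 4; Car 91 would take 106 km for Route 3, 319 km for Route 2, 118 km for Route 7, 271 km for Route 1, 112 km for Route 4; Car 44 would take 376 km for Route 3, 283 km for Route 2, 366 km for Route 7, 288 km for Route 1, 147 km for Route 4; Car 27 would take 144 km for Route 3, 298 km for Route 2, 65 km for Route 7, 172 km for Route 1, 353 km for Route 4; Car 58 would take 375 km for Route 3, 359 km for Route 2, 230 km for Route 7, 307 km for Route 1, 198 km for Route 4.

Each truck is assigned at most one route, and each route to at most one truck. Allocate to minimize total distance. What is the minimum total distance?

Minimum total: 580 km

Optimal: Car 91→Route 3 (106 km), Car 63→Route 2 (160 km), Car 27→Route 7 (65 km), Car 12→Route 1 (102 km), Car 44→Route 4 (147 km) — total 106+160+65+102+147 = 580 km.
Min-entry greedy (repeatedly take the single cheapest remaining cell) gives 669 km, worse by 89.
Next-best assignment: Car 91→Route 3, Car 63→Route 2, Car 27→Route 7, Car 12→Route 1, Car 58→Route 4 = 631 km.
Swapping Car 12↔Car 63 (Car 12→Route 2 270 km, Car 63→Route 1 264 km) adds 272.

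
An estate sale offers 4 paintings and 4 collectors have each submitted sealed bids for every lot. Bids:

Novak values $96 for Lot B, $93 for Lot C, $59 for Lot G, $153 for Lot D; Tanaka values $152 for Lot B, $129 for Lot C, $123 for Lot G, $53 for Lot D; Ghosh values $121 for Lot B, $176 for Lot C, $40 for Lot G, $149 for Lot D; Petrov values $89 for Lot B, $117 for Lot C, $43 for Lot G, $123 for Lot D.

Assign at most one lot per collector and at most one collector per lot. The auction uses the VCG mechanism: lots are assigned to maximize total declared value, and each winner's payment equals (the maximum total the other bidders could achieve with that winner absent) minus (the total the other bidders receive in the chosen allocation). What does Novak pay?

Efficient allocation: Novak→Lot D ($153), Tanaka→Lot G ($123), Ghosh→Lot C ($176), Petrov→Lot B ($89); total welfare W = $541.
Novak receives Lot D at value $153, so the others get W − 153 = $388.
Without Novak: best allocation of the remaining 3 bidders over all 4 lots is Tanaka→Lot B ($152), Ghosh→Lot C ($176), Petrov→Lot D ($123), total $451.
VCG payment = (others' best without Novak) − (others' welfare with Novak) = 451 − 388 = $63.

Novak pays $63.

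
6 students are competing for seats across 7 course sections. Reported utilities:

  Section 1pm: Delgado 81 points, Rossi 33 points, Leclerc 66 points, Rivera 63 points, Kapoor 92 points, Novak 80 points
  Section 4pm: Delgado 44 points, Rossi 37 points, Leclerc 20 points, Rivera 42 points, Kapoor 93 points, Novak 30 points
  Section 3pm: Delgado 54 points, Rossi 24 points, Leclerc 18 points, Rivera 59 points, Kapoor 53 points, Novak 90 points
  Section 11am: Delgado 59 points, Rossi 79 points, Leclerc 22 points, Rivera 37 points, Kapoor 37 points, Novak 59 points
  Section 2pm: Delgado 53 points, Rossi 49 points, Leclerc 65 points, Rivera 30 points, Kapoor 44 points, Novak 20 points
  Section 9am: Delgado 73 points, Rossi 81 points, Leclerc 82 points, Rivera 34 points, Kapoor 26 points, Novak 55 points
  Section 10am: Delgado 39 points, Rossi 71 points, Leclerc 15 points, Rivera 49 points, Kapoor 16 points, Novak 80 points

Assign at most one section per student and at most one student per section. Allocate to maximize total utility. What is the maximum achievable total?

Optimal: Delgado→Section 1pm (81 points), Rossi→Section 11am (79 points), Leclerc→Section 9am (82 points), Rivera→Section 3pm (59 points), Kapoor→Section 4pm (93 points), Novak→Section 10am (80 points) — total 81+79+82+59+93+80 = 474 points.
Row-greedy (each student in turn takes its best remaining section) gives 459 points, worse by 15.
Checked against all permutations: 474 points is optimal.

Max total: 474 points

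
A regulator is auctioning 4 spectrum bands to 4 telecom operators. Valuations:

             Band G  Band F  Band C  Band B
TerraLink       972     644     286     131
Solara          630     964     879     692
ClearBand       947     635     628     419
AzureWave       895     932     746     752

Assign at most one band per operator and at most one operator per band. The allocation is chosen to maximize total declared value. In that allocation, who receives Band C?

This is a one-to-one assignment (maximum-weight bipartite matching).
Optimal: TerraLink→Band G ($972M), Solara→Band F ($964M), ClearBand→Band C ($628M), AzureWave→Band B ($752M) — total 972+964+628+752 = $3316M.
Column-greedy (each band in turn goes to its best remaining operator) gives $3101M, worse by 215.
Swapping TerraLink↔ClearBand (TerraLink→Band C $286M, ClearBand→Band G $947M) loses 367.
ClearBand's own top band is Band G ($947M), but forcing ClearBand→Band G and reassigning the rest optimally gives only $3222M — worse by 94.

ClearBand receives Band C.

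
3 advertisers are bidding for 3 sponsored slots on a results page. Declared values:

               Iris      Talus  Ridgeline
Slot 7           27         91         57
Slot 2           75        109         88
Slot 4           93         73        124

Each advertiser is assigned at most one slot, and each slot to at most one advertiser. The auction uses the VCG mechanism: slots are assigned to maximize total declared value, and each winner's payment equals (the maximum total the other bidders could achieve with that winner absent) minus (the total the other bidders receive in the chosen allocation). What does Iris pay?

Efficient allocation: Iris→Slot 2 ($75), Talus→Slot 7 ($91), Ridgeline→Slot 4 ($124); total welfare W = $290.
Iris receives Slot 2 at value $75, so the others get W − 75 = $215.
Without Iris: best allocation of the remaining 2 bidders over all 3 slots is Talus→Slot 2 ($109), Ridgeline→Slot 4 ($124), total $233.
VCG payment = (others' best without Iris) − (others' welfare with Iris) = 233 − 215 = $18.

Iris pays $18.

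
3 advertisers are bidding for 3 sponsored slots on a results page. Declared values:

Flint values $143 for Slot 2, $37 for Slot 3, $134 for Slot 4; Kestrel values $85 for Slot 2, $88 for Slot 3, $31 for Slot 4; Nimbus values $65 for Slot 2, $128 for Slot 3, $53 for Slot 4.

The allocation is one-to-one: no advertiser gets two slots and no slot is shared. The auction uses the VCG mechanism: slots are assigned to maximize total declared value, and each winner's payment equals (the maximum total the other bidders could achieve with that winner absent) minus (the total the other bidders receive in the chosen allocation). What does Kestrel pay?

Efficient allocation: Flint→Slot 4 ($134), Kestrel→Slot 2 ($85), Nimbus→Slot 3 ($128); total welfare W = $347.
Kestrel receives Slot 2 at value $85, so the others get W − 85 = $262.
Without Kestrel: best allocation of the remaining 2 bidders over all 3 slots is Flint→Slot 2 ($143), Nimbus→Slot 3 ($128), total $271.
VCG payment = (others' best without Kestrel) − (others' welfare with Kestrel) = 271 − 262 = $9.

Kestrel pays $9.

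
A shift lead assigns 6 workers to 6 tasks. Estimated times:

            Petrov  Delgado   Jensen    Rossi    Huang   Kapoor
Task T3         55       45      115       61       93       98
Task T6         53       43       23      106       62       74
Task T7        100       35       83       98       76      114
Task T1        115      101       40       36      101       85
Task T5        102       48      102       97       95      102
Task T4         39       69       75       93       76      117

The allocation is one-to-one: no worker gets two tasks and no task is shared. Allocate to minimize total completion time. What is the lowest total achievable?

Optimal: Petrov→Task T4 (39 min), Delgado→Task T5 (48 min), Jensen→Task T6 (23 min), Rossi→Task T1 (36 min), Huang→Task T7 (76 min), Kapoor→Task T3 (98 min) — total 39+48+23+36+76+98 = 320 min.
Column-greedy (each task in turn goes to its cheapest remaining worker) gives 399 min, worse by 79.
Swapping Jensen↔Petrov (Jensen→Task T4 75 min, Petrov→Task T6 53 min) adds 66.

Minimum total: 320 min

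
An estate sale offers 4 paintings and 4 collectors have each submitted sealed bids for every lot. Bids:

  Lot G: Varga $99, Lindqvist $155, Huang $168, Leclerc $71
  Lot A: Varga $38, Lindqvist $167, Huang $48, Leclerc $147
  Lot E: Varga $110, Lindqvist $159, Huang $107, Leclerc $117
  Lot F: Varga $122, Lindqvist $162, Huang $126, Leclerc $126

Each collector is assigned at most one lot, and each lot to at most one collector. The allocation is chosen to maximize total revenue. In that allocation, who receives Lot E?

Optimal: Varga→Lot F ($122), Lindqvist→Lot E ($159), Huang→Lot G ($168), Leclerc→Lot A ($147) — total 122+159+168+147 = $596.
Max-entry greedy (repeatedly take the single best remaining cell) gives $571, worse by 25.
Next-best assignment: Varga→Lot E, Lindqvist→Lot F, Huang→Lot G, Leclerc→Lot A = $587.
Lindqvist's own top lot is Lot A ($167), but forcing Lindqvist→Lot A and reassigning the rest optimally gives only $574 — worse by 22.

Lindqvist receives Lot E.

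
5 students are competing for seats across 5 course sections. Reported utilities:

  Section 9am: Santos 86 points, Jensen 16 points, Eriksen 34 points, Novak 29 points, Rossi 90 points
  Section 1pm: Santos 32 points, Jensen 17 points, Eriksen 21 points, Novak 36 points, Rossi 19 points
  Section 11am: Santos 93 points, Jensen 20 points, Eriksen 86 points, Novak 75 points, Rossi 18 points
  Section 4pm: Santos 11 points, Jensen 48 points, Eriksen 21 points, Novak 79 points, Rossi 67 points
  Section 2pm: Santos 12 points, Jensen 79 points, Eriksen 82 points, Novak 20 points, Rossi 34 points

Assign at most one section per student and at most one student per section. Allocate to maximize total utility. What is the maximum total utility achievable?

Optimal: Santos→Section 1pm (32 points), Jensen→Section 2pm (79 points), Eriksen→Section 11am (86 points), Novak→Section 4pm (79 points), Rossi→Section 9am (90 points) — total 32+79+86+79+90 = 366 points.
Max-entry greedy (repeatedly take the single best remaining cell) gives 361 points, worse by 5.
Every other assignment is strictly worse.

Max total: 366 points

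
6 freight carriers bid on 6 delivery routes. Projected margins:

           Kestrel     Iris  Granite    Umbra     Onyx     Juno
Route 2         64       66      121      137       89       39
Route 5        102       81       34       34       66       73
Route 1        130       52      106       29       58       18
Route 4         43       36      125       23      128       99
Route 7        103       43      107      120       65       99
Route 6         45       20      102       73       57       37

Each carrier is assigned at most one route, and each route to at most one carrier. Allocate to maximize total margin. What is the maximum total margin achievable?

Maximum total: $677k

Optimal: Kestrel→Route 1 ($130k), Iris→Route 5 ($81k), Granite→Route 6 ($102k), Umbra→Route 2 ($137k), Onyx→Route 4 ($128k), Juno→Route 7 ($99k) — total 130+81+102+137+128+99 = $677k.
Column-greedy (each route in turn goes to its best remaining carrier) gives $592k, worse by 85.
Swapping Kestrel↔Umbra (Kestrel→Route 2 $64k, Umbra→Route 1 $29k) loses 174.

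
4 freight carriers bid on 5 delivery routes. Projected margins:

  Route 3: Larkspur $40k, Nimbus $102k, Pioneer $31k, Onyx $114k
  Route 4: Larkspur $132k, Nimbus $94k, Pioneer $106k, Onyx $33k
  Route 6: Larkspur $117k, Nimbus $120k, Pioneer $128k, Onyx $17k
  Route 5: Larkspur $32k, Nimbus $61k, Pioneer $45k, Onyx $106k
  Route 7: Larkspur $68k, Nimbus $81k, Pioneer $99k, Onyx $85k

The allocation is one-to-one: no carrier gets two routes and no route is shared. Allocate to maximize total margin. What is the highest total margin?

Maximum total: $468k

Optimal: Larkspur→Route 4 ($132k), Nimbus→Route 3 ($102k), Pioneer→Route 6 ($128k), Onyx→Route 5 ($106k) — total 132+102+128+106 = $468k.
Column-greedy (each route in turn goes to its best remaining carrier) gives $435k, worse by 33.
Next-best assignment: Larkspur→Route 4, Nimbus→Route 6, Pioneer→Route 7, Onyx→Route 3 = $465k.
Swapping Larkspur↔Nimbus (Larkspur→Route 3 $40k, Nimbus→Route 4 $94k) loses 100.
Every other assignment is strictly worse.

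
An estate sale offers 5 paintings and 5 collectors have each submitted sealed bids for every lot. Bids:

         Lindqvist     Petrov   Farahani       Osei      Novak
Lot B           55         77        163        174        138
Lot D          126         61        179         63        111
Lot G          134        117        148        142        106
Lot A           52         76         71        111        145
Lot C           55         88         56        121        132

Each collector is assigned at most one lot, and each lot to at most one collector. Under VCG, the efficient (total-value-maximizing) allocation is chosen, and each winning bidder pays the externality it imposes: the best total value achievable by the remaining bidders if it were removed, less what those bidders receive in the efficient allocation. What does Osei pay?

Efficient allocation: Lindqvist→Lot G ($134), Petrov→Lot C ($88), Farahani→Lot D ($179), Osei→Lot B ($174), Novak→Lot A ($145); total welfare W = $720.
Osei receives Lot B at value $174, so the others get W − 174 = $546.
Without Osei: best allocation of the remaining 4 bidders over all 5 lots is Lindqvist→Lot D ($126), Petrov→Lot G ($117), Farahani→Lot B ($163), Novak→Lot A ($145), total $551.
VCG payment = (others' best without Osei) − (others' welfare with Osei) = 551 − 546 = $5.

Osei pays $5.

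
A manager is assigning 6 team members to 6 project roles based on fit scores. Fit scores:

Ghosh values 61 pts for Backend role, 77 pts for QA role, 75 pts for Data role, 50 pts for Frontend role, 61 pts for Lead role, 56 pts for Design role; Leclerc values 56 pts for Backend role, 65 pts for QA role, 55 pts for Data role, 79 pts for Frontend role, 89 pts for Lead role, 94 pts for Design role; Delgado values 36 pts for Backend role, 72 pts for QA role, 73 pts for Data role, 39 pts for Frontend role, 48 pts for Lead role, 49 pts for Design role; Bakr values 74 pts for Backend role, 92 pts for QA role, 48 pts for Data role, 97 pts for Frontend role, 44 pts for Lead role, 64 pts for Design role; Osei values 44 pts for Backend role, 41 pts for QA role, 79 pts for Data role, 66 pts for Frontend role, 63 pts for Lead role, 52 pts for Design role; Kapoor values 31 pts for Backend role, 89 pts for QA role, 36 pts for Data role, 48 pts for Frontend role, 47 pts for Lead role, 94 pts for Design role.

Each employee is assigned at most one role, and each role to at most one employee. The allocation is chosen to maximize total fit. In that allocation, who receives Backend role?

Optimal: Ghosh→Backend role (61 pts), Leclerc→Lead role (89 pts), Delgado→QA role (72 pts), Bakr→Frontend role (97 pts), Osei→Data role (79 pts), Kapoor→Design role (94 pts) — total 61+89+72+97+79+94 = 492 pts.
Column-greedy (each role in turn goes to its best remaining employee) gives 431 pts, worse by 61.
Swapping Leclerc↔Osei (Leclerc→Data role 55 pts, Osei→Lead role 63 pts) loses 50.
Ghosh's own top role is QA role (77 pts), but forcing Ghosh→QA role and reassigning the rest optimally gives only 474 pts — worse by 18.

Ghosh receives Backend role.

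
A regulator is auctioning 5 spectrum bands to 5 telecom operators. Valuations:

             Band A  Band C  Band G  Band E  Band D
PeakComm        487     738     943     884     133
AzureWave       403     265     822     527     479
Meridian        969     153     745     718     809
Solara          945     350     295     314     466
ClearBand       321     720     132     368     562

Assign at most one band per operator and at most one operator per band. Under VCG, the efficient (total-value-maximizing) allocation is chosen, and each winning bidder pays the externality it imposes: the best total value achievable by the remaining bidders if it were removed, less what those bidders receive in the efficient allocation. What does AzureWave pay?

Efficient allocation: PeakComm→Band E ($884M), AzureWave→Band G ($822M), Meridian→Band D ($809M), Solara→Band A ($945M), ClearBand→Band C ($720M); total welfare W = $4180M.
AzureWave receives Band G at value $822M, so the others get W − 822 = $3358M.
Without AzureWave: best allocation of the remaining 4 bidders over all 5 bands is PeakComm→Band G ($943M), Meridian→Band D ($809M), Solara→Band A ($945M), ClearBand→Band C ($720M), total $3417M.
VCG payment = (others' best without AzureWave) − (others' welfare with AzureWave) = 3417 − 3358 = $59M.

AzureWave pays $59M.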